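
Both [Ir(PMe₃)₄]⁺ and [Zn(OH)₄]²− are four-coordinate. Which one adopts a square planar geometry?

[Ir(PMe₃)₄]⁺

For [Ir(PMe₃)₄]⁺: Trimethylphosphine is neutral; balancing the +1 overall charge requires Ir(I). Iridium is a group-9 element; Ir(I) is therefore d⁸. A 5d d⁸ ion has a large crystal-field splitting; square planar leaves the high-energy d_{x²−y²} orbital empty and maximises CFSE. → square planar.
For [Zn(OH)₄]²−: Summing ligand charges against the −2 overall charge gives an oxidation state of +2 for zinc. Zinc is a group-12 element; Zn(II) is therefore d¹⁰. A d¹⁰ ion has no crystal-field stabilisation preference between square planar and tetrahedral, so four ligands adopt the sterically favoured tetrahedral geometry. → tetrahedral.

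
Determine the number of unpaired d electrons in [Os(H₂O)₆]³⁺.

Ligand charges: water is neutral. With an overall charge of +3 the osmium centre must be in the +3 oxidation state.
Osmium is a group-8 element; Os(III) is therefore d⁵.
The spin state decides the count: a 5d ion has a large Δₒ and is invariably low-spin.
An octahedral low-spin d⁵ ion is t₂g⁵e_g⁰, giving 1 unpaired electron.

1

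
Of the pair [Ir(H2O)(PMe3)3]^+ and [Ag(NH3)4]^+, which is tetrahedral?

For [Ir(H2O)(PMe3)3]^+: Ligand charges: water is neutral; trimethylphosphine is neutral. With an overall charge of +1 the iridium centre must be in the +1 oxidation state. Ir sits in group 9, so the d-electron count is 9 − 1 = 8. A 5d d⁸ ion has a large crystal-field splitting; square planar leaves the high-energy d_{x²−y²} orbital empty and maximises CFSE. → square planar.
For [Ag(NH3)4]^+: Summing ligand charges against the +1 overall charge gives an oxidation state of +1 for silver. Ag sits in group 11, so the d-electron count is 11 − 1 = 10. A d¹⁰ ion has no crystal-field stabilisation preference between square planar and tetrahedral, so four ligands adopt the sterically favoured tetrahedral geometry. → tetrahedral.

[Ag(NH3)4]^+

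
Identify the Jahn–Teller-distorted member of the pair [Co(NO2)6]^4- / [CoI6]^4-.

[Co(NO2)6]^4-

[Co(NO2)6]^4-: Each nitro (N-bound nitrite) is −1; balancing the −4 overall charge requires Co(II). Cobalt is a group-9 element; Co(II) is therefore d⁷. Nitro (N-bound nitrite) is a strong-field ligand (high in the spectrochemical series) for a first-row metal, so the complex is low-spin. The t₂g⁶e_g¹ (low-spin) configuration has an unevenly filled e_g set; the Jahn–Teller theorem predicts a tetragonal distortion (typically axial elongation) to lift the degeneracy.
[CoI6]^4-: Summing ligand charges against the −4 overall charge gives an oxidation state of +2 for cobalt. Group 9 minus oxidation state 2 gives a d⁷ configuration. Iodide is a weak-field ligand for a first-row metal, so the complex is high-spin. The d⁷ configuration leaves the e_g set evenly filled (or empty) — no strong Jahn–Teller driving force.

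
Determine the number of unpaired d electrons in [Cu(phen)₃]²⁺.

1,10-phenanthroline is neutral; balancing the +2 overall charge requires Cu(II).
Group 11 minus oxidation state 2 gives a d⁹ configuration.
Counting donor atoms: 3×1,10-phenanthroline (bidentate) → 6 donors. Coordination number = 6.
In an octahedral field the d⁹ configuration is t₂g⁶e_g³ (only one arrangement possible), giving 1 unpaired electron.

1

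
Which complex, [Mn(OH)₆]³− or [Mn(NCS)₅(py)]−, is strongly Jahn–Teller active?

[Mn(OH)₆]³−

[Mn(OH)₆]³−: Summing ligand charges against the −3 overall charge gives an oxidation state of +3 for manganese. Mn sits in group 7, so the d-electron count is 7 − 3 = 4. Hydroxide is a weak-field ligand for a first-row metal, so the complex is high-spin. The t₂g³e_g¹ (high-spin) configuration has an unevenly filled e_g set; the Jahn–Teller theorem predicts a tetragonal distortion (typically axial elongation) to lift the degeneracy.
[Mn(NCS)₅(py)]−: Summing ligand charges against the −1 overall charge gives an oxidation state of +4 for manganese. Mn sits in group 7, so the d-electron count is 7 − 4 = 3. The d³ configuration leaves the e_g set evenly filled (or empty) — no strong Jahn–Teller driving force.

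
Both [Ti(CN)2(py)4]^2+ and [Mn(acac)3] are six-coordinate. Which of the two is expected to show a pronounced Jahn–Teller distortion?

[Mn(acac)3]

[Ti(CN)2(py)4]^2+: Ligand charges: each cyanide is −1; pyridine is neutral. With an overall charge of +2 the titanium centre must be in the +4 oxidation state. Ti sits in group 4, so the d-electron count is 4 − 4 = 0. The d⁰ configuration leaves the e_g set evenly filled (or empty) — no strong Jahn–Teller driving force.
[Mn(acac)3]: Summing ligand charges against the 0 overall charge gives an oxidation state of +3 for manganese. Group 7 minus oxidation state 3 gives a d⁴ configuration. Acetylacetonate is a weak-field ligand for a first-row metal, so the complex is high-spin. The t₂g³e_g¹ (high-spin) configuration has an unevenly filled e_g set; the Jahn–Teller theorem predicts a tetragonal distortion (typically axial elongation) to lift the degeneracy.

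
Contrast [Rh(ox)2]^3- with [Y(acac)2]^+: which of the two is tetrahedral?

[Y(acac)2]^+

For [Rh(ox)2]^3-: Each oxalate is −2; balancing the −3 overall charge requires Rh(I). Rh sits in group 9, so the d-electron count is 9 − 1 = 8. A 4d d⁸ ion has a large crystal-field splitting; square planar leaves the high-energy d_{x²−y²} orbital empty and maximises CFSE. → square planar.
For [Y(acac)2]^+: Summing ligand charges against the +1 overall charge gives an oxidation state of +3 for yttrium. Group 3 minus oxidation state 3 gives a d⁰ configuration. A d⁰ ion has no crystal-field stabilisation preference between square planar and tetrahedral, so four ligands adopt the sterically favoured tetrahedral geometry. → tetrahedral.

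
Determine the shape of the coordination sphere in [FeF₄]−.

Summing ligand charges against the −1 overall charge gives an oxidation state of +3 for iron.
Fe sits in group 8, so the d-electron count is 8 − 3 = 5.
With 4 monodentate ligands the coordination number is 4.
Fluoride is a weak-field ligand.
A high-spin d⁵ ion has zero CFSE in either geometry, so four ligands adopt the sterically favoured tetrahedral geometry.

tetrahedral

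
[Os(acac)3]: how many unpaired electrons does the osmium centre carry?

Summing ligand charges against the 0 overall charge gives an oxidation state of +3 for osmium.
Osmium is a group-8 element; Os(III) is therefore d⁵.
Counting donor atoms: 3×acetylacetonate (bidentate) → 6 donors. Coordination number = 6.
The spin state decides the count: a 5d ion has a large Δₒ and is invariably low-spin.
An octahedral low-spin d⁵ ion is t₂g⁵e_g⁰, giving 1 unpaired electron.

1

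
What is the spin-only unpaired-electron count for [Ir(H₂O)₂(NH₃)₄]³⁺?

Water is neutral; ammonia is neutral; balancing the +3 overall charge requires Ir(III).
Group 9 minus oxidation state 3 gives a d⁶ configuration.
The spin state decides the count: a 5d ion has a large Δₒ and is invariably low-spin.
An octahedral low-spin d⁶ ion is t₂g⁶e_g⁰, giving 0 unpaired electrons.

0 unpaired electrons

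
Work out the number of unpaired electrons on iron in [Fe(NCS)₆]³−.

5 unpaired electrons

Summing ligand charges against the −3 overall charge gives an oxidation state of +3 for iron.
Iron is a group-8 element; Fe(III) is therefore d⁵.
The spin state decides the count: Isothiocyanate is a weak-field ligand for a first-row metal, so the complex is high-spin.
An octahedral high-spin d⁵ ion is t₂g³e_g², giving 5 unpaired electrons.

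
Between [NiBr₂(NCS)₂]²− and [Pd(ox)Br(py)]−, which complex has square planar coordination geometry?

For [NiBr₂(NCS)₂]²−: Summing ligand charges against the −2 overall charge gives an oxidation state of +2 for nickel. Ni sits in group 10, so the d-electron count is 10 − 2 = 8. Bromide and isothiocyanate are weak-field ligands. With weak-field ligands the CFSE gain from square planar is small, so a 3d d⁸ ion takes the sterically preferred tetrahedral geometry. → tetrahedral.
For [Pd(ox)Br(py)]−: Each oxalate is −2; each bromide is −1; pyridine is neutral; balancing the −1 overall charge requires Pd(II). Group 10 minus oxidation state 2 gives a d⁸ configuration. A 4d d⁸ ion has a large crystal-field splitting; square planar leaves the high-energy d_{x²−y²} orbital empty and maximises CFSE. → square planar.

[Pd(ox)Br(py)]−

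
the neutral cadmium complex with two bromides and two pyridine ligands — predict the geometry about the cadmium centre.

Summing ligand charges against the 0 overall charge gives an oxidation state of +2 for cadmium.
Group 12 minus oxidation state 2 gives a d¹⁰ configuration.
With 4 monodentate ligands the coordination number is 4.
A d¹⁰ ion has no crystal-field stabilisation preference between square planar and tetrahedral, so four ligands adopt the sterically favoured tetrahedral geometry.

tetrahedral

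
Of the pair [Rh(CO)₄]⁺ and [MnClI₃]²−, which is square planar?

[Rh(CO)₄]⁺

For [Rh(CO)₄]⁺: Summing ligand charges against the +1 overall charge gives an oxidation state of +1 for rhodium. Rhodium is a group-9 element; Rh(I) is therefore d⁸. A 4d d⁸ ion has a large crystal-field splitting; square planar leaves the high-energy d_{x²−y²} orbital empty and maximises CFSE. → square planar.
For [MnClI₃]²−: Summing ligand charges against the −2 overall charge gives an oxidation state of +2 for manganese. Group 7 minus oxidation state 2 gives a d⁵ configuration. A high-spin d⁵ ion has zero CFSE in either geometry, so four ligands adopt the sterically favoured tetrahedral geometry. → tetrahedral.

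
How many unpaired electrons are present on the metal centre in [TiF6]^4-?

Each fluoride is −1; balancing the −4 overall charge requires Ti(II).
Titanium is a group-4 element; Ti(II) is therefore d².
In an octahedral field the d² configuration is t₂g²e_g⁰ (only one arrangement possible), giving 2 unpaired electrons.

2 unpaired electrons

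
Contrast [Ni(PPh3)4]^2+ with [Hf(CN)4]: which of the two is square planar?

For [Ni(PPh3)4]^2+: Ligand charges: triphenylphosphine is neutral. With an overall charge of +2 the nickel centre must be in the +2 oxidation state. Ni sits in group 10, so the d-electron count is 10 − 2 = 8. Triphenylphosphine is a strong-field ligand (high in the spectrochemical series). A 3d d⁸ ion with strong-field ligands gains enough CFSE to favour square planar over tetrahedral. → square planar.
For [Hf(CN)4]: Each cyanide is −1; balancing the 0 overall charge requires Hf(IV). Hf sits in group 4, so the d-electron count is 4 − 4 = 0. A d⁰ ion has no crystal-field stabilisation preference between square planar and tetrahedral, so four ligands adopt the sterically favoured tetrahedral geometry. → tetrahedral.

[Ni(PPh3)4]^2+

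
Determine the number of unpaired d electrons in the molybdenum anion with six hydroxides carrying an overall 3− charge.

3

Each hydroxide is −1; balancing the −3 overall charge requires Mo(III).
Mo sits in group 6, so the d-electron count is 6 − 3 = 3.
In an octahedral field the d³ configuration is t₂g³e_g⁰ (only one arrangement possible), giving 3 unpaired electrons.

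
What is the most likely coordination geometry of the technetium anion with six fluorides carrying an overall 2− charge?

Ligand charges: each fluoride is −1. With an overall charge of −2 the technetium centre must be in the +4 oxidation state.
Tc sits in group 7, so the d-electron count is 7 − 4 = 3.
Coordination number: 6.
Six donors around a single metal centre give an octahedral coordination sphere.

octahedral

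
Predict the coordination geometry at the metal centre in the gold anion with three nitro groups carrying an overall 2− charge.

Ligand charges: each nitro (N-bound nitrite) is −1. With an overall charge of −2 the gold centre must be in the +1 oxidation state.
Group 11 minus oxidation state 1 gives a d¹⁰ configuration.
Coordination number: 3.
Three ligands around a d¹⁰ centre minimise repulsion in a trigonal-planar arrangement.

trigonal planar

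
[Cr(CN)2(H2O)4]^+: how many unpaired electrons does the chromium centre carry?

Ligand charges: each cyanide is −1; water is neutral. With an overall charge of +1 the chromium centre must be in the +3 oxidation state.
Cr sits in group 6, so the d-electron count is 6 − 3 = 3.
In an octahedral field the d³ configuration is t₂g³e_g⁰ (only one arrangement possible), giving 3 unpaired electrons.

3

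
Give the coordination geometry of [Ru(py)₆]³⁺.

Ligand charges: pyridine is neutral. With an overall charge of +3 the ruthenium centre must be in the +3 oxidation state.
Ru sits in group 8, so the d-electron count is 8 − 3 = 5.
Coordination number: 6.
Six donors around a single metal centre give an octahedral coordination sphere.

octahedral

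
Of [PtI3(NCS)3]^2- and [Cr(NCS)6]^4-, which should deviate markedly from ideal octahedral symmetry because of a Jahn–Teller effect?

[Cr(NCS)6]^4-

[PtI3(NCS)3]^2-: Ligand charges: each iodide is −1; each isothiocyanate is −1. With an overall charge of −2 the platinum centre must be in the +4 oxidation state. Group 10 minus oxidation state 4 gives a d⁶ configuration. A 5d ion has a large Δₒ and is invariably low-spin. The d⁶ configuration leaves the e_g set evenly filled (or empty) — no strong Jahn–Teller driving force.
[Cr(NCS)6]^4-: Each isothiocyanate is −1; balancing the −4 overall charge requires Cr(II). Cr sits in group 6, so the d-electron count is 6 − 2 = 4. Isothiocyanate is a weak-field ligand for a first-row metal, so the complex is high-spin. The t₂g³e_g¹ (high-spin) configuration has an unevenly filled e_g set; the Jahn–Teller theorem predicts a tetragonal distortion (typically axial elongation) to lift the degeneracy.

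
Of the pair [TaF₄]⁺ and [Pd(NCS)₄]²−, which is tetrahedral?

[TaF₄]⁺

For [TaF₄]⁺: Summing ligand charges against the +1 overall charge gives an oxidation state of +5 for tantalum. Ta sits in group 5, so the d-electron count is 5 − 5 = 0. A d⁰ ion has no crystal-field stabilisation preference between square planar and tetrahedral, so four ligands adopt the sterically favoured tetrahedral geometry. → tetrahedral.
For [Pd(NCS)₄]²−: Ligand charges: each isothiocyanate is −1. With an overall charge of −2 the palladium centre must be in the +2 oxidation state. Pd sits in group 10, so the d-electron count is 10 − 2 = 8. A 4d d⁸ ion has a large crystal-field splitting; square planar leaves the high-energy d_{x²−y²} orbital empty and maximises CFSE. → square planar.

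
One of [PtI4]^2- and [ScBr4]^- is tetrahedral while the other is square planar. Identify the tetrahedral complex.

[ScBr4]^-

For [PtI4]^2-: Ligand charges: each iodide is −1. With an overall charge of −2 the platinum centre must be in the +2 oxidation state. Pt sits in group 10, so the d-electron count is 10 − 2 = 8. A 5d d⁸ ion has a large crystal-field splitting; square planar leaves the high-energy d_{x²−y²} orbital empty and maximises CFSE. → square planar.
For [ScBr4]^-: Summing ligand charges against the −1 overall charge gives an oxidation state of +3 for scandium. Sc sits in group 3, so the d-electron count is 3 − 3 = 0. A d⁰ ion has no crystal-field stabilisation preference between square planar and tetrahedral, so four ligands adopt the sterically favoured tetrahedral geometry. → tetrahedral.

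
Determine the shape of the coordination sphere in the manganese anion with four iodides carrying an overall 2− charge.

Each iodide is −1; balancing the −2 overall charge requires Mn(II).
Group 7 minus oxidation state 2 gives a d⁵ configuration.
With 4 monodentate ligands the coordination number is 4.
Iodide is a weak-field ligand.
A high-spin d⁵ ion has zero CFSE in either geometry, so four ligands adopt the sterically favoured tetrahedral geometry.

tetrahedral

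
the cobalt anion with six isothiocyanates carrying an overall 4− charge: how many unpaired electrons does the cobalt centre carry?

Summing ligand charges against the −4 overall charge gives an oxidation state of +2 for cobalt.
Cobalt is a group-9 element; Co(II) is therefore d⁷.
The spin state decides the count: Isothiocyanate is a weak-field ligand for a first-row metal, so the complex is high-spin.
An octahedral high-spin d⁷ ion is t₂g⁵e_g², giving 3 unpaired electrons.

3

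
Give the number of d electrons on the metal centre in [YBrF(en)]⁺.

Each bromide is −1; each fluoride is −1; ethylenediamine is neutral; balancing the +1 overall charge requires Y(III).
Yttrium is a group-3 element; Y(III) is therefore d⁰.

d0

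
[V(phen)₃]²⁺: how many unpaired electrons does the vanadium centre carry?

Summing ligand charges against the +2 overall charge gives an oxidation state of +2 for vanadium.
V sits in group 5, so the d-electron count is 5 − 2 = 3.
Counting donor atoms: 3×1,10-phenanthroline (bidentate) → 6 donors. Coordination number = 6.
In an octahedral field the d³ configuration is t₂g³e_g⁰ (only one arrangement possible), giving 3 unpaired electrons.

3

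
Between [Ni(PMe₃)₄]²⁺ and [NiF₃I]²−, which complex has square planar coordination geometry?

[Ni(PMe₃)₄]²⁺

For [Ni(PMe₃)₄]²⁺: Ligand charges: trimethylphosphine is neutral. With an overall charge of +2 the nickel centre must be in the +2 oxidation state. Nickel is a group-10 element; Ni(II) is therefore d⁸. Trimethylphosphine is a strong-field ligand (high in the spectrochemical series). A 3d d⁸ ion with strong-field ligands gains enough CFSE to favour square planar over tetrahedral. → square planar.
For [NiF₃I]²−: Each fluoride is −1; each iodide is −1; balancing the −2 overall charge requires Ni(II). Group 10 minus oxidation state 2 gives a d⁸ configuration. Fluoride and iodide are weak-field ligands. With weak-field ligands the CFSE gain from square planar is small, so a 3d d⁸ ion takes the sterically preferred tetrahedral geometry. → tetrahedral.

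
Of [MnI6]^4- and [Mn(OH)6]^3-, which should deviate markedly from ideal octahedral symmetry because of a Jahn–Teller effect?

[MnI6]^4-: Each iodide is −1; balancing the −4 overall charge requires Mn(II). Group 7 minus oxidation state 2 gives a d⁵ configuration. Iodide is a weak-field ligand for a first-row metal, so the complex is high-spin. The d⁵ configuration leaves the e_g set evenly filled (or empty) — no strong Jahn–Teller driving force.
[Mn(OH)6]^3-: Summing ligand charges against the −3 overall charge gives an oxidation state of +3 for manganese. Group 7 minus oxidation state 3 gives a d⁴ configuration. Hydroxide is a weak-field ligand for a first-row metal, so the complex is high-spin. The t₂g³e_g¹ (high-spin) configuration has an unevenly filled e_g set; the Jahn–Teller theorem predicts a tetragonal distortion (typically axial elongation) to lift the degeneracy.

[Mn(OH)6]^3-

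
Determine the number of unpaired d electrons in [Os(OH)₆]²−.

2

Each hydroxide is −1; balancing the −2 overall charge requires Os(IV).
Osmium is a group-8 element; Os(IV) is therefore d⁴.
The spin state decides the count: a 5d ion has a large Δₒ and is invariably low-spin.
An octahedral low-spin d⁴ ion is t₂g⁴e_g⁰, giving 2 unpaired electrons.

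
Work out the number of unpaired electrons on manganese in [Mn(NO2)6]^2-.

Each nitro (N-bound nitrite) is −1; balancing the −2 overall charge requires Mn(IV).
Group 7 minus oxidation state 4 gives a d³ configuration.
In an octahedral field the d³ configuration is t₂g³e_g⁰ (only one arrangement possible), giving 3 unpaired electrons.

3 unpaired electrons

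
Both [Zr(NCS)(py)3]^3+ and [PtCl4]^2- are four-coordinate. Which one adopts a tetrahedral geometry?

For [Zr(NCS)(py)3]^3+: Summing ligand charges against the +3 overall charge gives an oxidation state of +4 for zirconium. Zirconium is a group-4 element; Zr(IV) is therefore d⁰. A d⁰ ion has no crystal-field stabilisation preference between square planar and tetrahedral, so four ligands adopt the sterically favoured tetrahedral geometry. → tetrahedral.
For [PtCl4]^2-: Each chloride is −1; balancing the −2 overall charge requires Pt(II). Platinum is a group-10 element; Pt(II) is therefore d⁸. A 5d d⁸ ion has a large crystal-field splitting; square planar leaves the high-energy d_{x²−y²} orbital empty and maximises CFSE. → square planar.

[Zr(NCS)(py)3]^3+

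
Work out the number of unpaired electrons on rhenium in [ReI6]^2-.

3

Summing ligand charges against the −2 overall charge gives an oxidation state of +4 for rhenium.
Group 7 minus oxidation state 4 gives a d³ configuration.
In an octahedral field the d³ configuration is t₂g³e_g⁰ (only one arrangement possible), giving 3 unpaired electrons.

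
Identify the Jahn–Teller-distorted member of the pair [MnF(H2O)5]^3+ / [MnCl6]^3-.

[MnF(H2O)5]^3+: Ligand charges: each fluoride is −1; water is neutral. With an overall charge of +3 the manganese centre must be in the +4 oxidation state. Group 7 minus oxidation state 4 gives a d³ configuration. The d³ configuration leaves the e_g set evenly filled (or empty) — no strong Jahn–Teller driving force.
[MnCl6]^3-: Summing ligand charges against the −3 overall charge gives an oxidation state of +3 for manganese. Group 7 minus oxidation state 3 gives a d⁴ configuration. Chloride is a weak-field ligand for a first-row metal, so the complex is high-spin. The t₂g³e_g¹ (high-spin) configuration has an unevenly filled e_g set; the Jahn–Teller theorem predicts a tetragonal distortion (typically axial elongation) to lift the degeneracy.

[MnCl6]^3-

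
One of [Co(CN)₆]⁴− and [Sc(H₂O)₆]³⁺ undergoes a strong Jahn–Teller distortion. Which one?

[Co(CN)₆]⁴−: Summing ligand charges against the −4 overall charge gives an oxidation state of +2 for cobalt. Cobalt is a group-9 element; Co(II) is therefore d⁷. Cyanide is a strong-field ligand (high in the spectrochemical series) for a first-row metal, so the complex is low-spin. The t₂g⁶e_g¹ (low-spin) configuration has an unevenly filled e_g set; the Jahn–Teller theorem predicts a tetragonal distortion (typically axial elongation) to lift the degeneracy.
[Sc(H₂O)₆]³⁺: Ligand charges: water is neutral. With an overall charge of +3 the scandium centre must be in the +3 oxidation state. Sc sits in group 3, so the d-electron count is 3 − 3 = 0. The d⁰ configuration leaves the e_g set evenly filled (or empty) — no strong Jahn–Teller driving force.

[Co(CN)₆]⁴−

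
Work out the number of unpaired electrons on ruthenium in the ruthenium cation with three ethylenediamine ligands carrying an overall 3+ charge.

Summing ligand charges against the +3 overall charge gives an oxidation state of +3 for ruthenium.
Ruthenium is a group-8 element; Ru(III) is therefore d⁵.
Counting donor atoms: 3×ethylenediamine (bidentate) → 6 donors. Coordination number = 6.
The spin state decides the count: a 4d ion has a large Δₒ and is invariably low-spin.
An octahedral low-spin d⁵ ion is t₂g⁵e_g⁰, giving 1 unpaired electron.

1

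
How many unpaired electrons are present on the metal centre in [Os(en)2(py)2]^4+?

Ethylenediamine is neutral; pyridine is neutral; balancing the +4 overall charge requires Os(IV).
Osmium is a group-8 element; Os(IV) is therefore d⁴.
Counting donor atoms: 2×ethylenediamine (bidentate) → 4 donors; 2×pyridine (monodentate) → 2 donors. Coordination number = 6.
The spin state decides the count: a 5d ion has a large Δₒ and is invariably low-spin.
An octahedral low-spin d⁴ ion is t₂g⁴e_g⁰, giving 2 unpaired electrons.

2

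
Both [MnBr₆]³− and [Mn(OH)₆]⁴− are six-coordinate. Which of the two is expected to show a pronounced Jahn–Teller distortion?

[MnBr₆]³−

[MnBr₆]³−: Ligand charges: each bromide is −1. With an overall charge of −3 the manganese centre must be in the +3 oxidation state. Group 7 minus oxidation state 3 gives a d⁴ configuration. Bromide is a weak-field ligand for a first-row metal, so the complex is high-spin. The t₂g³e_g¹ (high-spin) configuration has an unevenly filled e_g set; the Jahn–Teller theorem predicts a tetragonal distortion (typically axial elongation) to lift the degeneracy.
[Mn(OH)₆]⁴−: Ligand charges: each hydroxide is −1. With an overall charge of −4 the manganese centre must be in the +2 oxidation state. Mn sits in group 7, so the d-electron count is 7 − 2 = 5. Hydroxide is a weak-field ligand for a first-row metal, so the complex is high-spin. The d⁵ configuration leaves the e_g set evenly filled (or empty) — no strong Jahn–Teller driving force.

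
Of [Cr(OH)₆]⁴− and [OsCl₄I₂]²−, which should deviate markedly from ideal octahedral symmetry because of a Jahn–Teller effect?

[Cr(OH)₆]⁴−: Summing ligand charges against the −4 overall charge gives an oxidation state of +2 for chromium. Chromium is a group-6 element; Cr(II) is therefore d⁴. Hydroxide is a weak-field ligand for a first-row metal, so the complex is high-spin. The t₂g³e_g¹ (high-spin) configuration has an unevenly filled e_g set; the Jahn–Teller theorem predicts a tetragonal distortion (typically axial elongation) to lift the degeneracy.
[OsCl₄I₂]²−: Each chloride is −1; each iodide is −1; balancing the −2 overall charge requires Os(IV). Group 8 minus oxidation state 4 gives a d⁴ configuration. A 5d ion has a large Δₒ and is invariably low-spin. The d⁴ configuration leaves the e_g set evenly filled (or empty) — no strong Jahn–Teller driving force.

[Cr(OH)₆]⁴−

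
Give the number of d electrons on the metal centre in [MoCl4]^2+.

Summing ligand charges against the +2 overall charge gives an oxidation state of +6 for molybdenum.
Molybdenum is a group-6 element; Mo(VI) is therefore d⁰.

d0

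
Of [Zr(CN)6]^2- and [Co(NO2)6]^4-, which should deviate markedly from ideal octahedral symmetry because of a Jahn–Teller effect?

[Co(NO2)6]^4-

[Zr(CN)6]^2-: Each cyanide is −1; balancing the −2 overall charge requires Zr(IV). Zr sits in group 4, so the d-electron count is 4 − 4 = 0. The d⁰ configuration leaves the e_g set evenly filled (or empty) — no strong Jahn–Teller driving force.
[Co(NO2)6]^4-: Ligand charges: each nitro (N-bound nitrite) is −1. With an overall charge of −4 the cobalt centre must be in the +2 oxidation state. Group 9 minus oxidation state 2 gives a d⁷ configuration. Nitro (N-bound nitrite) is a strong-field ligand (high in the spectrochemical series) for a first-row metal, so the complex is low-spin. The t₂g⁶e_g¹ (low-spin) configuration has an unevenly filled e_g set; the Jahn–Teller theorem predicts a tetragonal distortion (typically axial elongation) to lift the degeneracy.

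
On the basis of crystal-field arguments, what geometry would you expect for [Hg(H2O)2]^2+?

Water is neutral; balancing the +2 overall charge requires Hg(II).
Group 12 minus oxidation state 2 gives a d¹⁰ configuration.
With 2 monodentate ligands the coordination number is 2.
A d¹⁰ ion with only two ligands adopts a linear arrangement (sp hybridisation; no CFSE preference).

linear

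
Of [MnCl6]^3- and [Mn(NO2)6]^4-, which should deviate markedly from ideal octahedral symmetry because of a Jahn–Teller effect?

[MnCl6]^3-

[MnCl6]^3-: Each chloride is −1; balancing the −3 overall charge requires Mn(III). Manganese is a group-7 element; Mn(III) is therefore d⁴. Chloride is a weak-field ligand for a first-row metal, so the complex is high-spin. The t₂g³e_g¹ (high-spin) configuration has an unevenly filled e_g set; the Jahn–Teller theorem predicts a tetragonal distortion (typically axial elongation) to lift the degeneracy.
[Mn(NO2)6]^4-: Ligand charges: each nitro (N-bound nitrite) is −1. With an overall charge of −4 the manganese centre must be in the +2 oxidation state. Manganese is a group-7 element; Mn(II) is therefore d⁵. Nitro (N-bound nitrite) is a strong-field ligand (high in the spectrochemical series) for a first-row metal, so the complex is low-spin. The d⁵ configuration leaves the e_g set evenly filled (or empty) — no strong Jahn–Teller driving force.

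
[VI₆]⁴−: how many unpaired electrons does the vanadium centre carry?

Summing ligand charges against the −4 overall charge gives an oxidation state of +2 for vanadium.
Group 5 minus oxidation state 2 gives a d³ configuration.
In an octahedral field the d³ configuration is t₂g³e_g⁰ (only one arrangement possible), giving 3 unpaired electrons.

3 unpaired electrons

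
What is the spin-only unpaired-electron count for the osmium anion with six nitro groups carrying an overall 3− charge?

Ligand charges: each nitro (N-bound nitrite) is −1. With an overall charge of −3 the osmium centre must be in the +3 oxidation state.
Group 8 minus oxidation state 3 gives a d⁵ configuration.
The spin state decides the count: a 5d ion has a large Δₒ and is invariably low-spin.
An octahedral low-spin d⁵ ion is t₂g⁵e_g⁰, giving 1 unpaired electron.

1 unpaired electron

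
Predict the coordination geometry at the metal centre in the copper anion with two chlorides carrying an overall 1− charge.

linear

Each chloride is −1; balancing the −1 overall charge requires Cu(I).
Group 11 minus oxidation state 1 gives a d¹⁰ configuration.
With 2 monodentate ligands the coordination number is 2.
A d¹⁰ ion with only two ligands adopts a linear arrangement (sp hybridisation; no CFSE preference).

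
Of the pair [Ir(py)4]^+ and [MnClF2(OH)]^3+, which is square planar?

For [Ir(py)4]^+: Ligand charges: pyridine is neutral. With an overall charge of +1 the iridium centre must be in the +1 oxidation state. Ir sits in group 9, so the d-electron count is 9 − 1 = 8. A 5d d⁸ ion has a large crystal-field splitting; square planar leaves the high-energy d_{x²−y²} orbital empty and maximises CFSE. → square planar.
For [MnClF2(OH)]^3+: Summing ligand charges against the +3 overall charge gives an oxidation state of +7 for manganese. Manganese is a group-7 element; Mn(VII) is therefore d⁰. A d⁰ ion has no crystal-field stabilisation preference between square planar and tetrahedral, so four ligands adopt the sterically favoured tetrahedral geometry. → tetrahedral.

[Ir(py)4]^+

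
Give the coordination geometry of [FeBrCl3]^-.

Ligand charges: each bromide is −1; each chloride is −1. With an overall charge of −1 the iron centre must be in the +3 oxidation state.
Group 8 minus oxidation state 3 gives a d⁵ configuration.
With 4 monodentate ligands the coordination number is 4.
Bromide and chloride are weak-field ligands.
A high-spin d⁵ ion has zero CFSE in either geometry, so four ligands adopt the sterically favoured tetrahedral geometry.

tetrahedral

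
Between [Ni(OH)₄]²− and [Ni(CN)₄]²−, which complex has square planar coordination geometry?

[Ni(CN)₄]²−

For [Ni(OH)₄]²−: Each hydroxide is −1; balancing the −2 overall charge requires Ni(II). Ni sits in group 10, so the d-electron count is 10 − 2 = 8. Hydroxide is a weak-field ligand. With weak-field ligands the CFSE gain from square planar is small, so a 3d d⁸ ion takes the sterically preferred tetrahedral geometry. → tetrahedral.
For [Ni(CN)₄]²−: Summing ligand charges against the −2 overall charge gives an oxidation state of +2 for nickel. Group 10 minus oxidation state 2 gives a d⁸ configuration. Cyanide is a strong-field ligand (high in the spectrochemical series). A 3d d⁸ ion with strong-field ligands gains enough CFSE to favour square planar over tetrahedral. → square planar.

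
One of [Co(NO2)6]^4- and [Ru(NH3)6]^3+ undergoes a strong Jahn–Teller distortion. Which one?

[Co(NO2)6]^4-: Ligand charges: each nitro (N-bound nitrite) is −1. With an overall charge of −4 the cobalt centre must be in the +2 oxidation state. Cobalt is a group-9 element; Co(II) is therefore d⁷. Nitro (N-bound nitrite) is a strong-field ligand (high in the spectrochemical series) for a first-row metal, so the complex is low-spin. The t₂g⁶e_g¹ (low-spin) configuration has an unevenly filled e_g set; the Jahn–Teller theorem predicts a tetragonal distortion (typically axial elongation) to lift the degeneracy.
[Ru(NH3)6]^3+: Ammonia is neutral; balancing the +3 overall charge requires Ru(III). Ru sits in group 8, so the d-electron count is 8 − 3 = 5. A 4d ion has a large Δₒ and is invariably low-spin. The d⁵ configuration leaves the e_g set evenly filled (or empty) — no strong Jahn–Teller driving force.

[Co(NO2)6]^4-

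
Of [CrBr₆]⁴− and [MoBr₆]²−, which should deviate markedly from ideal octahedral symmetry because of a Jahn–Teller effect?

[CrBr₆]⁴−

[CrBr₆]⁴−: Each bromide is −1; balancing the −4 overall charge requires Cr(II). Cr sits in group 6, so the d-electron count is 6 − 2 = 4. Bromide is a weak-field ligand for a first-row metal, so the complex is high-spin. The t₂g³e_g¹ (high-spin) configuration has an unevenly filled e_g set; the Jahn–Teller theorem predicts a tetragonal distortion (typically axial elongation) to lift the degeneracy.
[MoBr₆]²−: Ligand charges: each bromide is −1. With an overall charge of −2 the molybdenum centre must be in the +4 oxidation state. Group 6 minus oxidation state 4 gives a d² configuration. The d² configuration leaves the e_g set evenly filled (or empty) — no strong Jahn–Teller driving force.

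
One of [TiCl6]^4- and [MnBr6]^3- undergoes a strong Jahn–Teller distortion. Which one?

[MnBr6]^3-

[TiCl6]^4-: Each chloride is −1; balancing the −4 overall charge requires Ti(II). Group 4 minus oxidation state 2 gives a d² configuration. The d² configuration leaves the e_g set evenly filled (or empty) — no strong Jahn–Teller driving force.
[MnBr6]^3-: Each bromide is −1; balancing the −3 overall charge requires Mn(III). Manganese is a group-7 element; Mn(III) is therefore d⁴. Bromide is a weak-field ligand for a first-row metal, so the complex is high-spin. The t₂g³e_g¹ (high-spin) configuration has an unevenly filled e_g set; the Jahn–Teller theorem predicts a tetragonal distortion (typically axial elongation) to lift the degeneracy.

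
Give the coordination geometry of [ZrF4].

Summing ligand charges against the 0 overall charge gives an oxidation state of +4 for zirconium.
Zirconium is a group-4 element; Zr(IV) is therefore d⁰.
With 4 monodentate ligands the coordination number is 4.
A d⁰ ion has no crystal-field stabilisation preference between square planar and tetrahedral, so four ligands adopt the sterically favoured tetrahedral geometry.

tetrahedral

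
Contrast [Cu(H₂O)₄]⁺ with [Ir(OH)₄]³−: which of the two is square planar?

For [Cu(H₂O)₄]⁺: Summing ligand charges against the +1 overall charge gives an oxidation state of +1 for copper. Group 11 minus oxidation state 1 gives a d¹⁰ configuration. A d¹⁰ ion has no crystal-field stabilisation preference between square planar and tetrahedral, so four ligands adopt the sterically favoured tetrahedral geometry. → tetrahedral.
For [Ir(OH)₄]³−: Ligand charges: each hydroxide is −1. With an overall charge of −3 the iridium centre must be in the +1 oxidation state. Ir sits in group 9, so the d-electron count is 9 − 1 = 8. A 5d d⁸ ion has a large crystal-field splitting; square planar leaves the high-energy d_{x²−y²} orbital empty and maximises CFSE. → square planar.

[Ir(OH)₄]³−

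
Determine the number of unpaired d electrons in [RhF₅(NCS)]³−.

Each fluoride is −1; each isothiocyanate is −1; balancing the −3 overall charge requires Rh(III).
Group 9 minus oxidation state 3 gives a d⁶ configuration.
The spin state decides the count: a 4d ion has a large Δₒ and is invariably low-spin.
An octahedral low-spin d⁶ ion is t₂g⁶e_g⁰, giving 0 unpaired electrons.

0 unpaired electrons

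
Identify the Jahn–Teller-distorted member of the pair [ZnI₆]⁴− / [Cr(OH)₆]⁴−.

[ZnI₆]⁴−: Summing ligand charges against the −4 overall charge gives an oxidation state of +2 for zinc. Zinc is a group-12 element; Zn(II) is therefore d¹⁰. The d¹⁰ configuration leaves the e_g set evenly filled (or empty) — no strong Jahn–Teller driving force.
[Cr(OH)₆]⁴−: Ligand charges: each hydroxide is −1. With an overall charge of −4 the chromium centre must be in the +2 oxidation state. Group 6 minus oxidation state 2 gives a d⁴ configuration. Hydroxide is a weak-field ligand for a first-row metal, so the complex is high-spin. The t₂g³e_g¹ (high-spin) configuration has an unevenly filled e_g set; the Jahn–Teller theorem predicts a tetragonal distortion (typically axial elongation) to lift the degeneracy.

[Cr(OH)₆]⁴−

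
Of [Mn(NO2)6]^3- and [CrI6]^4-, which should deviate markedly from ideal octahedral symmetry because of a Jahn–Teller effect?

[Mn(NO2)6]^3-: Ligand charges: each nitro (N-bound nitrite) is −1. With an overall charge of −3 the manganese centre must be in the +3 oxidation state. Mn sits in group 7, so the d-electron count is 7 − 3 = 4. Nitro (N-bound nitrite) is a strong-field ligand (high in the spectrochemical series) for a first-row metal, so the complex is low-spin. The d⁴ configuration leaves the e_g set evenly filled (or empty) — no strong Jahn–Teller driving force.
[CrI6]^4-: Ligand charges: each iodide is −1. With an overall charge of −4 the chromium centre must be in the +2 oxidation state. Cr sits in group 6, so the d-electron count is 6 − 2 = 4. Iodide is a weak-field ligand for a first-row metal, so the complex is high-spin. The t₂g³e_g¹ (high-spin) configuration has an unevenly filled e_g set; the Jahn–Teller theorem predicts a tetragonal distortion (typically axial elongation) to lift the degeneracy.

[CrI6]^4-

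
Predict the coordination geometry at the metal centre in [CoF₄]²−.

tetrahedral

Ligand charges: each fluoride is −1. With an overall charge of −2 the cobalt centre must be in the +2 oxidation state.
Cobalt is a group-9 element; Co(II) is therefore d⁷.
With 4 monodentate ligands the coordination number is 4.
Fluoride is a weak-field ligand.
For a high-spin 3d d⁷ ion with weak-field ligands the small Δₜ gives little square-planar CFSE advantage, so four ligands adopt the sterically favoured tetrahedral geometry.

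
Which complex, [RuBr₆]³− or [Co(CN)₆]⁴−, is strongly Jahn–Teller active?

[Co(CN)₆]⁴−

[RuBr₆]³−: Ligand charges: each bromide is −1. With an overall charge of −3 the ruthenium centre must be in the +3 oxidation state. Ru sits in group 8, so the d-electron count is 8 − 3 = 5. A 4d ion has a large Δₒ and is invariably low-spin. The d⁵ configuration leaves the e_g set evenly filled (or empty) — no strong Jahn–Teller driving force.
[Co(CN)₆]⁴−: Ligand charges: each cyanide is −1. With an overall charge of −4 the cobalt centre must be in the +2 oxidation state. Co sits in group 9, so the d-electron count is 9 − 2 = 7. Cyanide is a strong-field ligand (high in the spectrochemical series) for a first-row metal, so the complex is low-spin. The t₂g⁶e_g¹ (low-spin) configuration has an unevenly filled e_g set; the Jahn–Teller theorem predicts a tetragonal distortion (typically axial elongation) to lift the degeneracy.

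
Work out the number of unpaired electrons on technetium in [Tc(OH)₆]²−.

Ligand charges: each hydroxide is −1. With an overall charge of −2 the technetium centre must be in the +4 oxidation state.
Tc sits in group 7, so the d-electron count is 7 − 4 = 3.
In an octahedral field the d³ configuration is t₂g³e_g⁰ (only one arrangement possible), giving 3 unpaired electrons.

3 unpaired electrons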